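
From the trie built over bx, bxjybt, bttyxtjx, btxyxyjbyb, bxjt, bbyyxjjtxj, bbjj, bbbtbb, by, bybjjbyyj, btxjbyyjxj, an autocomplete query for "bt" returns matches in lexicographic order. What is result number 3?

btxyxyjbyb

Filter for "bt…" and sort: "bttyxtjx", "btxjbyyjxj", "btxyxyjbyb"
Position 3: btxyxyjbyb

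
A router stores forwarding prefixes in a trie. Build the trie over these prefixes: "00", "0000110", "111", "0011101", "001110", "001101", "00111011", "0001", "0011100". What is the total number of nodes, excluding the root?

20

Insert word by word; a character creates a node only if that edge doesn't already exist:
  "00" → 2 new (0, 0)
  "0000110" → prefix "00" already present; 5 new (0, 0, 1, 1, 0)
  "111" → 3 new (1, 1, 1)
  "0011101" → prefix "00" already present; 5 new (1, 1, 1, 0, 1)
  "001110" → prefix "001110" already present; 0 new (none)
  "001101" → prefix "0011" already present; 2 new (0, 1)
  "00111011" → prefix "0011101" already present; 1 new (1)
  "0001" → prefix "000" already present; 1 new (1)
  "0011100" → prefix "001110" already present; 1 new (0)
Total nodes = 2 + 5 + 3 + 5 + 0 + 2 + 1 + 1 + 1 = 20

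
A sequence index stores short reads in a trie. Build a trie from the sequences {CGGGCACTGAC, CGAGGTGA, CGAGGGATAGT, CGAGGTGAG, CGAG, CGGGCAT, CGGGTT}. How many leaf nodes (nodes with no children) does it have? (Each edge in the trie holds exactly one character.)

Leaves are exactly the stored words that no other stored word extends.
Those words: "CGAGGGATAGT", "CGAGGTGAG", "CGGGCACTGAC", "CGGGCAT", "CGGGTT"
Leaf count: 5

5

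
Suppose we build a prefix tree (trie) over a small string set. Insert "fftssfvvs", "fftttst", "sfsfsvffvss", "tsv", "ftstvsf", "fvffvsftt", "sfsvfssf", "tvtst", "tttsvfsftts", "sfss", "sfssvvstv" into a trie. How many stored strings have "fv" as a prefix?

1

Filter for entries beginning with "fv":
Words under "fv": fvffvsftt
Count: 1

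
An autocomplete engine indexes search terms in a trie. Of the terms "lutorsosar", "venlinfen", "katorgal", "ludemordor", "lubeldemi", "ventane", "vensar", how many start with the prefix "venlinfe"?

1

Traverse to the node for "venlinfe", then collect every word in that subtree.
Matches: "venlinfen"
Count: 1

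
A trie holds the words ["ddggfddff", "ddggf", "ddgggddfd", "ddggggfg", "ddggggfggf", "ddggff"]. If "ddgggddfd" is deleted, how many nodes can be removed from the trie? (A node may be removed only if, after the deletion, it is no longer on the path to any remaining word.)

Walk "ddgggddfd" from the leaf back toward the root, removing each node that no remaining word uses.
The suffix "ddfd" (4 nodes) is used only by "ddgggddfd"; the node for "ddggg" still has the child "g", so pruning stops there.
Nodes removed: 4

4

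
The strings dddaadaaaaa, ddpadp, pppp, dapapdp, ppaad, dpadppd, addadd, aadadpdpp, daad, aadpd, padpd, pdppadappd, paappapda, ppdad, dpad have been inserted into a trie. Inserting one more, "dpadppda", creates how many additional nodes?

"dpadppd" is already a path in the trie; the remaining "a" must be added.
Each of the 1 remaining characters creates one node.

1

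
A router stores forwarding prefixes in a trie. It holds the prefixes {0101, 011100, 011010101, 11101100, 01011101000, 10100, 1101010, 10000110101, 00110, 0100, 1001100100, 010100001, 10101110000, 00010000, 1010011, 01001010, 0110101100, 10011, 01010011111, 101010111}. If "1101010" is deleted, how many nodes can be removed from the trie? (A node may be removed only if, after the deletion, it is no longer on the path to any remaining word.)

Walk "1101010" from the leaf back toward the root, removing each node that no remaining word uses.
The suffix "01010" (5 nodes) is used only by "1101010"; the node for "11" still has the child "1", so pruning stops there.
Nodes removed: 5

5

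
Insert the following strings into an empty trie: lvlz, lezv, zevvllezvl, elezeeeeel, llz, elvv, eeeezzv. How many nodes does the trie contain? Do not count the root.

For each word, the new-node count is its length minus the longest prefix already in the trie:
  "lvlz" → 4 new (l, v, l, z)
  "lezv" → prefix "l" already present; 3 new (e, z, v)
  "zevvllezvl" → 10 new (z, e, v, v, l, l, e, z, v, l)
  "elezeeeeel" → 10 new (e, l, e, z, e, e, e, e, e, l)
  "llz" → prefix "l" already present; 2 new (l, z)
  "elvv" → prefix "el" already present; 2 new (v, v)
  "eeeezzv" → prefix "e" already present; 6 new (e, e, e, z, z, v)
Total nodes = 4 + 3 + 10 + 10 + 2 + 2 + 6 = 37

37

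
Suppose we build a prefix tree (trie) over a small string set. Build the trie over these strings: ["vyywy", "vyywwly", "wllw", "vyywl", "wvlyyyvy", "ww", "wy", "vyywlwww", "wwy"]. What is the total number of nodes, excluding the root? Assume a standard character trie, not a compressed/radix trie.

26

Insert word by word; a character creates a node only if that edge doesn't already exist:
  "vyywy" → 5 new (v, y, y, w, y)
  "vyywwly" → prefix "vyyw" already present; 3 new (w, l, y)
  "wllw" → 4 new (w, l, l, w)
  "vyywl" → prefix "vyyw" already present; 1 new (l)
  "wvlyyyvy" → prefix "w" already present; 7 new (v, l, y, y, y, v, y)
  "ww" → prefix "w" already present; 1 new (w)
  "wy" → prefix "w" already present; 1 new (y)
  "vyywlwww" → prefix "vyywl" already present; 3 new (w, w, w)
  "wwy" → prefix "ww" already present; 1 new (y)
Total nodes = 5 + 3 + 4 + 1 + 7 + 1 + 1 + 3 + 1 = 26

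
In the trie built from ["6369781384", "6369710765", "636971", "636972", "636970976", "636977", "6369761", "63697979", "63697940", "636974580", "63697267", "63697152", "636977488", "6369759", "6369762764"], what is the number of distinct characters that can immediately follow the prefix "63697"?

9

Walk "63697" from the root, arriving at one node.
Distinct next characters after "63697": 0, 1, 2, 4, 5, 6, 7, 8, 9.
That node has 9 child edges.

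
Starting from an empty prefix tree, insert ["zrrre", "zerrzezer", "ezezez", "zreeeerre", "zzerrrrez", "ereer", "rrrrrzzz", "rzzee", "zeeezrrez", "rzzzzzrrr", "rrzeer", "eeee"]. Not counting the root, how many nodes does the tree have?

Count nodes per top-level branch (shared prefixes stored once):
  'e'-branch (eeee, ereer, ezezez): 13 nodes
  'r'-branch (rrrrrzzz, rrzeer, rzzee, rzzzzzrrr): 22 nodes
  'z'-branch (zeeezrrez, zerrzezer, zreeeerre, zrrre, zzerrrrez): 35 nodes
Sum: 70

70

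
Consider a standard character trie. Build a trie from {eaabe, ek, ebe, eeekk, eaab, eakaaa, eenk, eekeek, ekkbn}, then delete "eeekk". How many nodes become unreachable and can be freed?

3

A node on "eeekk"'s path can go only if nothing else ends at it or branches off below it.
The suffix "ekk" (3 nodes) is used only by "eeekk"; the node for "ee" still has the child "n", so pruning stops there.
Nodes removed: 3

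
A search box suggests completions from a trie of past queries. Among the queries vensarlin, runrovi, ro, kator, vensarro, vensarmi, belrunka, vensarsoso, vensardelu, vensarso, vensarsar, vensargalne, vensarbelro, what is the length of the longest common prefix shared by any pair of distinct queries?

8

The deepest shared node is where two words last agree before diverging.
e.g. "vensarso" and "vensarsoso" share the prefix "vensarso" of length 8; no pair shares a longer one.
Longest shared-prefix length: 8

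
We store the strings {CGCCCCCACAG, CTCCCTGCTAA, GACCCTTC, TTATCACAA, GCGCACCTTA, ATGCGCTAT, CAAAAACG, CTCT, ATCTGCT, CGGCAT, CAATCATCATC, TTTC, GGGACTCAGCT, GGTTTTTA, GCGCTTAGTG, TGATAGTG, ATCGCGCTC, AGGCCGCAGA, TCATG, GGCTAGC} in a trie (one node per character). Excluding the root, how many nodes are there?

136

Insert word by word; a character creates a node only if that edge doesn't already exist:
  "CGCCCCCACAG" → 11 new (C, G, C, C, C, C, C, A, C, A, G)
  "CTCCCTGCTAA" → prefix "C" already present; 10 new (T, C, C, C, T, G, C, T, A, A)
  "GACCCTTC" → 8 new (G, A, C, C, C, T, T, C)
  "TTATCACAA" → 9 new (T, T, A, T, C, A, C, A, A)
  "GCGCACCTTA" → prefix "G" already present; 9 new (C, G, C, A, C, C, T, T, A)
  "ATGCGCTAT" → 9 new (A, T, G, C, G, C, T, A, T)
  "CAAAAACG" → prefix "C" already present; 7 new (A, A, A, A, A, C, G)
  "CTCT" → prefix "CTC" already present; 1 new (T)
  "ATCTGCT" → prefix "AT" already present; 5 new (C, T, G, C, T)
  "CGGCAT" → prefix "CG" already present; 4 new (G, C, A, T)
  "CAATCATCATC" → prefix "CAA" already present; 8 new (T, C, A, T, C, A, T, C)
  "TTTC" → prefix "TT" already present; 2 new (T, C)
  "GGGACTCAGCT" → prefix "G" already present; 10 new (G, G, A, C, T, C, A, G, C, T)
  "GGTTTTTA" → prefix "GG" already present; 6 new (T, T, T, T, T, A)
  "GCGCTTAGTG" → prefix "GCGC" already present; 6 new (T, T, A, G, T, G)
  "TGATAGTG" → prefix "T" already present; 7 new (G, A, T, A, G, T, G)
  "ATCGCGCTC" → prefix "ATC" already present; 6 new (G, C, G, C, T, C)
  "AGGCCGCAGA" → prefix "A" already present; 9 new (G, G, C, C, G, C, A, G, A)
  "TCATG" → prefix "T" already present; 4 new (C, A, T, G)
  "GGCTAGC" → prefix "GG" already present; 5 new (C, T, A, G, C)
Total nodes = 11 + 10 + 8 + 9 + 9 + 9 + 7 + 1 + 5 + 4 + 8 + 2 + 10 + 6 + 6 + 7 + 6 + 9 + 4 + 5 = 136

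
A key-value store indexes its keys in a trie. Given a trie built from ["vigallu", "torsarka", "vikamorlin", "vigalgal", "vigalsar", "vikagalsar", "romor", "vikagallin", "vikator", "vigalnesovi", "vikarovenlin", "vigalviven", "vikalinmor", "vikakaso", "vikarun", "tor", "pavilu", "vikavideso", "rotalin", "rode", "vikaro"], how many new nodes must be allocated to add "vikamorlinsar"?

"vikamorlin" is already a path in the trie; the remaining "sar" must be added.
Each of the 3 remaining characters creates one node.

3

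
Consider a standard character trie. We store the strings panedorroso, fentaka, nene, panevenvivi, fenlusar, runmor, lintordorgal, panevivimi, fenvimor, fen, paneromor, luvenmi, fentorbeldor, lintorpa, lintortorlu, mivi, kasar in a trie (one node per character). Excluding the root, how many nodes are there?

97

For each word, the new-node count is its length minus the longest prefix already in the trie:
  "panedorroso" → 11 new (p, a, n, e, d, o, r, r, o, s, o)
  "fentaka" → 7 new (f, e, n, t, a, k, a)
  "nene" → 4 new (n, e, n, e)
  "panevenvivi" → prefix "pane" already present; 7 new (v, e, n, v, i, v, i)
  "fenlusar" → prefix "fen" already present; 5 new (l, u, s, a, r)
  "runmor" → 6 new (r, u, n, m, o, r)
  "lintordorgal" → 12 new (l, i, n, t, o, r, d, o, r, g, a, l)
  "panevivimi" → prefix "panev" already present; 5 new (i, v, i, m, i)
  "fenvimor" → prefix "fen" already present; 5 new (v, i, m, o, r)
  "fen" → prefix "fen" already present; 0 new (none)
  "paneromor" → prefix "pane" already present; 5 new (r, o, m, o, r)
  "luvenmi" → prefix "l" already present; 6 new (u, v, e, n, m, i)
  "fentorbeldor" → prefix "fent" already present; 8 new (o, r, b, e, l, d, o, r)
  "lintorpa" → prefix "lintor" already present; 2 new (p, a)
  "lintortorlu" → prefix "lintor" already present; 5 new (t, o, r, l, u)
  "mivi" → 4 new (m, i, v, i)
  "kasar" → 5 new (k, a, s, a, r)
Total nodes = 11 + 7 + 4 + 7 + 5 + 6 + 12 + 5 + 5 + 0 + 5 + 6 + 8 + 2 + 5 + 4 + 5 = 97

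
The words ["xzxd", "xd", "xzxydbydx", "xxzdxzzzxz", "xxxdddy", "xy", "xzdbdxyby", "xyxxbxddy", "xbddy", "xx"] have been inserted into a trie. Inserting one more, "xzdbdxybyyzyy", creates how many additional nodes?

4

The longest prefix of "xzdbdxybyyzyy" already in the trie is "xzdbdxyby" (length 9).
So 13 − 9 = 4 new nodes.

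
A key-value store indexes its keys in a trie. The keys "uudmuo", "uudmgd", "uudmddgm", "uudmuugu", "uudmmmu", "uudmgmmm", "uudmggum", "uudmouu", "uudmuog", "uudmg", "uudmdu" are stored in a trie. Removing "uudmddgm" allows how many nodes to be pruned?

3

A node on "uudmddgm"'s path can go only if nothing else ends at it or branches off below it.
The suffix "dgm" (3 nodes) is used only by "uudmddgm"; the node for "uudmd" still has the child "u", so pruning stops there.
Nodes removed: 3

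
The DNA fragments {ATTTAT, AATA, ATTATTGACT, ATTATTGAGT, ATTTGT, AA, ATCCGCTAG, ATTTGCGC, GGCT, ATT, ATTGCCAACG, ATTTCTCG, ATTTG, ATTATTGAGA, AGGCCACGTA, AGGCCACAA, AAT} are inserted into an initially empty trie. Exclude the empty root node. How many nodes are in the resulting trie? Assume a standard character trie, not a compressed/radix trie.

57

Insert word by word; a character creates a node only if that edge doesn't already exist:
  "ATTTAT" → 6 new (A, T, T, T, A, T)
  "AATA" → prefix "A" already present; 3 new (A, T, A)
  "ATTATTGACT" → prefix "ATT" already present; 7 new (A, T, T, G, A, C, T)
  "ATTATTGAGT" → prefix "ATTATTGA" already present; 2 new (G, T)
  "ATTTGT" → prefix "ATTT" already present; 2 new (G, T)
  "AA" → prefix "AA" already present; 0 new (none)
  "ATCCGCTAG" → prefix "AT" already present; 7 new (C, C, G, C, T, A, G)
  "ATTTGCGC" → prefix "ATTTG" already present; 3 new (C, G, C)
  "GGCT" → 4 new (G, G, C, T)
  "ATT" → prefix "ATT" already present; 0 new (none)
  "ATTGCCAACG" → prefix "ATT" already present; 7 new (G, C, C, A, A, C, G)
  "ATTTCTCG" → prefix "ATTT" already present; 4 new (C, T, C, G)
  "ATTTG" → prefix "ATTTG" already present; 0 new (none)
  "ATTATTGAGA" → prefix "ATTATTGAG" already present; 1 new (A)
  "AGGCCACGTA" → prefix "A" already present; 9 new (G, G, C, C, A, C, G, T, A)
  "AGGCCACAA" → prefix "AGGCCAC" already present; 2 new (A, A)
  "AAT" → prefix "AAT" already present; 0 new (none)
Total nodes = 6 + 3 + 7 + 2 + 2 + 0 + 7 + 3 + 4 + 0 + 7 + 4 + 0 + 1 + 9 + 2 + 0 = 57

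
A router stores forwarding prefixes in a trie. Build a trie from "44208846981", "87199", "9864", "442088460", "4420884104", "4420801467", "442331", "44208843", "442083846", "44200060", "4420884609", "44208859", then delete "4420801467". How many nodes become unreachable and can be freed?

5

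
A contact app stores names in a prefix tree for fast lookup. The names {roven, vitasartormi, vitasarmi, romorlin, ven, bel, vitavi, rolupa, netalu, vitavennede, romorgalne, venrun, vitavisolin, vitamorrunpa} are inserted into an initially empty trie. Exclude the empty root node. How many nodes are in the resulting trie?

Trace insertions, counting only characters that open a new branch:
  "roven" → 5 new (r, o, v, e, n)
  "vitasartormi" → 12 new (v, i, t, a, s, a, r, t, o, r, m, i)
  "vitasarmi" → prefix "vitasar" already present; 2 new (m, i)
  "romorlin" → prefix "ro" already present; 6 new (m, o, r, l, i, n)
  "ven" → prefix "v" already present; 2 new (e, n)
  "bel" → 3 new (b, e, l)
  "vitavi" → prefix "vita" already present; 2 new (v, i)
  "rolupa" → prefix "ro" already present; 4 new (l, u, p, a)
  "netalu" → 6 new (n, e, t, a, l, u)
  "vitavennede" → prefix "vitav" already present; 6 new (e, n, n, e, d, e)
  "romorgalne" → prefix "romor" already present; 5 new (g, a, l, n, e)
  "venrun" → prefix "ven" already present; 3 new (r, u, n)
  "vitavisolin" → prefix "vitavi" already present; 5 new (s, o, l, i, n)
  "vitamorrunpa" → prefix "vita" already present; 8 new (m, o, r, r, u, n, p, a)
Total nodes = 5 + 12 + 2 + 6 + 2 + 3 + 2 + 4 + 6 + 6 + 5 + 3 + 5 + 8 = 69

69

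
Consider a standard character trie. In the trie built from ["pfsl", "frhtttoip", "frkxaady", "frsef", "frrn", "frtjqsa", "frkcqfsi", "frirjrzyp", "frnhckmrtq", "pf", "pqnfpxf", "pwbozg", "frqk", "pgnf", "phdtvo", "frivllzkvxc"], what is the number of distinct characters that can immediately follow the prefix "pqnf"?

The children of the "pqnf" node are the distinct next characters among strings starting with "pqnf".
Distinct next characters after "pqnf": p.
That node has 1 child edge.

1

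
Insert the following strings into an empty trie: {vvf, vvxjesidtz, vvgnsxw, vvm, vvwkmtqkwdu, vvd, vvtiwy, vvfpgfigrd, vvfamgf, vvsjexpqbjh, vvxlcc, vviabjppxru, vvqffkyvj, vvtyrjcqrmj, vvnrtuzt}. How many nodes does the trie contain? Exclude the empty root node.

84

For each word, the new-node count is its length minus the longest prefix already in the trie:
  "vvf" → 3 new (v, v, f)
  "vvxjesidtz" → prefix "vv" already present; 8 new (x, j, e, s, i, d, t, z)
  "vvgnsxw" → prefix "vv" already present; 5 new (g, n, s, x, w)
  "vvm" → prefix "vv" already present; 1 new (m)
  "vvwkmtqkwdu" → prefix "vv" already present; 9 new (w, k, m, t, q, k, w, d, u)
  "vvd" → prefix "vv" already present; 1 new (d)
  "vvtiwy" → prefix "vv" already present; 4 new (t, i, w, y)
  "vvfpgfigrd" → prefix "vvf" already present; 7 new (p, g, f, i, g, r, d)
  "vvfamgf" → prefix "vvf" already present; 4 new (a, m, g, f)
  "vvsjexpqbjh" → prefix "vv" already present; 9 new (s, j, e, x, p, q, b, j, h)
  "vvxlcc" → prefix "vvx" already present; 3 new (l, c, c)
  "vviabjppxru" → prefix "vv" already present; 9 new (i, a, b, j, p, p, x, r, u)
  "vvqffkyvj" → prefix "vv" already present; 7 new (q, f, f, k, y, v, j)
  "vvtyrjcqrmj" → prefix "vvt" already present; 8 new (y, r, j, c, q, r, m, j)
  "vvnrtuzt" → prefix "vv" already present; 6 new (n, r, t, u, z, t)
Total nodes = 3 + 8 + 5 + 1 + 9 + 1 + 4 + 7 + 4 + 9 + 3 + 9 + 7 + 8 + 6 = 84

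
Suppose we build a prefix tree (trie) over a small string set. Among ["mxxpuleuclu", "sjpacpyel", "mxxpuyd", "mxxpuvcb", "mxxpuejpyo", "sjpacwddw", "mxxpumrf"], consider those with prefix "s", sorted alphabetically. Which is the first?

sjpacpyel

DFS of the "s" subtree visits, in order: "sjpacpyel", "sjpacwddw"
Position 1: sjpacpyel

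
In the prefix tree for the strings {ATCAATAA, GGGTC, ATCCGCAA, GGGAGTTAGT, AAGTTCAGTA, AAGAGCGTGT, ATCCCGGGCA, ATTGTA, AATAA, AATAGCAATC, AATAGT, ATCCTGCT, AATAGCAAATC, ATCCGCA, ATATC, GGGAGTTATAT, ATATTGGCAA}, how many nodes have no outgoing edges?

16

A leaf is a node with no children — equivalently, the end of a word that is not a proper prefix of any other stored word.
Those words: "AAGAGCGTGT", "AAGTTCAGTA", "AATAA", "AATAGCAAATC", "AATAGCAATC", "AATAGT", "ATATC", "ATATTGGCAA", "ATCAATAA", "ATCCCGGGCA", "ATCCGCAA", "ATCCTGCT", "ATTGTA", "GGGAGTTAGT", "GGGAGTTATAT", "GGGTC"
Leaf count: 16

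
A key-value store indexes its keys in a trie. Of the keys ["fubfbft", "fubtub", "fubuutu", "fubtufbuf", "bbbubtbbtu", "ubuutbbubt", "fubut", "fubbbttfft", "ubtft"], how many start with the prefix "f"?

6

Traverse to the node for "f", then collect every word in that subtree.
Words under "f": fubbbttfft, fubfbft, fubtub, fubtufbuf, fubut, fubuutu
Count: 6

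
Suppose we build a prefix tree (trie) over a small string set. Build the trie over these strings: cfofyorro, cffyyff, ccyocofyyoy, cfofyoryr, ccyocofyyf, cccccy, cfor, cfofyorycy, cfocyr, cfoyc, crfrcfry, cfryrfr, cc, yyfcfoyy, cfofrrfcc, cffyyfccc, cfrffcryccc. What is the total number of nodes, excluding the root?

75

Count nodes per top-level branch (shared prefixes stored once):
  'c'-branch (cc, cccccy, ccyocofyyf, ccyocofyyoy, cffyyfccc, cffyyff, cfocyr, cfofrrfcc, cfofyorro, cfofyorycy, cfofyoryr, cfor, cfoyc, cfrffcryccc, cfryrfr, crfrcfry): 67 nodes
  'y'-branch (yyfcfoyy): 8 nodes
Sum: 75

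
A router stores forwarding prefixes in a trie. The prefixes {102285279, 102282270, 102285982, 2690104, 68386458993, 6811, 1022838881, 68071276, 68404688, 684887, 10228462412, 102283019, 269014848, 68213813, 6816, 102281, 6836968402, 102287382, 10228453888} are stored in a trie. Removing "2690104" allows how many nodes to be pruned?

After clearing the end-marker at "2690104", prune upward until reaching a node still needed by another word.
The suffix "04" (2 nodes) is used only by "2690104"; the node for "26901" still has the child "4", so pruning stops there.
Nodes removed: 2

2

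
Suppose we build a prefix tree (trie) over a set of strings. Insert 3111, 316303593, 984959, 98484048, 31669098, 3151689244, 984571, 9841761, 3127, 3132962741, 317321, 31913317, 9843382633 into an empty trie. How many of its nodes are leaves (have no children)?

A leaf is a node with no children — equivalently, the end of a word that is not a proper prefix of any other stored word.
Those words: "3111", "3127", "3132962741", "3151689244", "316303593", "31669098", "317321", "31913317", "9841761", "9843382633", "984571", "98484048", "984959"
Leaf count: 13

13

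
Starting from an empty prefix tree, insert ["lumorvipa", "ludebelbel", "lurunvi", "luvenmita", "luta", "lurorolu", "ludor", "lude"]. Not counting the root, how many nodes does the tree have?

For each word, the new-node count is its length minus the longest prefix already in the trie:
  "lumorvipa" → 9 new (l, u, m, o, r, v, i, p, a)
  "ludebelbel" → prefix "lu" already present; 8 new (d, e, b, e, l, b, e, l)
  "lurunvi" → prefix "lu" already present; 5 new (r, u, n, v, i)
  "luvenmita" → prefix "lu" already present; 7 new (v, e, n, m, i, t, a)
  "luta" → prefix "lu" already present; 2 new (t, a)
  "lurorolu" → prefix "lur" already present; 5 new (o, r, o, l, u)
  "ludor" → prefix "lud" already present; 2 new (o, r)
  "lude" → prefix "lude" already present; 0 new (none)
Total nodes = 9 + 8 + 5 + 7 + 2 + 5 + 2 + 0 = 38

38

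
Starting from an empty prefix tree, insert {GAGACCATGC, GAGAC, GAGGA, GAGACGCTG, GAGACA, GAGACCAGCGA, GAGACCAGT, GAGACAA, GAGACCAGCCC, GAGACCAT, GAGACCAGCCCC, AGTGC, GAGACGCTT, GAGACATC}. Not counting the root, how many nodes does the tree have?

34

Count nodes per top-level branch (shared prefixes stored once):
  'A'-branch (AGTGC): 5 nodes
  'G'-branch (GAGAC, GAGACA, GAGACAA, GAGACATC, GAGACCAGCCC, GAGACCAGCCCC, GAGACCAGCGA, GAGACCAGT, GAGACCAT, GAGACCATGC, GAGACGCTG, GAGACGCTT, GAGGA): 29 nodes
Sum: 34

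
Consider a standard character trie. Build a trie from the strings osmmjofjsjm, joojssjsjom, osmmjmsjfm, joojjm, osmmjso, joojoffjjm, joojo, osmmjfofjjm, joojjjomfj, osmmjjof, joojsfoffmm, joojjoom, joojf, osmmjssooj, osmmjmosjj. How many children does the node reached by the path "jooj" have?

The children of the "jooj" node are the distinct next characters among strings starting with "jooj".
Characters that immediately follow "jooj" among the stored strings: {f, j, o, s}.
That node has 4 child edges.

4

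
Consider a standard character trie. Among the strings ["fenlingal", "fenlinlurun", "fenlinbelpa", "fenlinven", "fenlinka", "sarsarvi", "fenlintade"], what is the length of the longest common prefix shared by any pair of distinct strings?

6

The deepest shared node is where two words last agree before diverging.
e.g. "fenlinbelpa" and "fenlingal" share the prefix "fenlin" of length 6; no pair shares a longer one.
Longest shared-prefix length: 6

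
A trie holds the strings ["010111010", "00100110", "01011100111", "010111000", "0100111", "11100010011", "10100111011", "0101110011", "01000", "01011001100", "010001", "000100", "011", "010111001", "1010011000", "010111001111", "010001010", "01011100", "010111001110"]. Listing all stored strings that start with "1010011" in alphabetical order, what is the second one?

DFS of the "1010011" subtree visits, in order: "1010011000", "10100111011"
Position 2: 10100111011

10100111011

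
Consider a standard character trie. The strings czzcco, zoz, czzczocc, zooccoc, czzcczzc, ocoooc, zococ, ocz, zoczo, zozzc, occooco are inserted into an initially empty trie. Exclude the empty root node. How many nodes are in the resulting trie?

40

Trace insertions, counting only characters that open a new branch:
  "czzcco" → 6 new (c, z, z, c, c, o)
  "zoz" → 3 new (z, o, z)
  "czzczocc" → prefix "czzc" already present; 4 new (z, o, c, c)
  "zooccoc" → prefix "zo" already present; 5 new (o, c, c, o, c)
  "czzcczzc" → prefix "czzcc" already present; 3 new (z, z, c)
  "ocoooc" → 6 new (o, c, o, o, o, c)
  "zococ" → prefix "zo" already present; 3 new (c, o, c)
  "ocz" → prefix "oc" already present; 1 new (z)
  "zoczo" → prefix "zoc" already present; 2 new (z, o)
  "zozzc" → prefix "zoz" already present; 2 new (z, c)
  "occooco" → prefix "oc" already present; 5 new (c, o, o, c, o)
Total nodes = 6 + 3 + 4 + 5 + 3 + 6 + 3 + 1 + 2 + 2 + 5 = 40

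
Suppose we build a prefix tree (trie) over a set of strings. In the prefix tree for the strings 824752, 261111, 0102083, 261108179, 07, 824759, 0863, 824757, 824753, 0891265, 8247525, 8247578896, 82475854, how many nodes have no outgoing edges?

A leaf is a node with no children — equivalently, the end of a word that is not a proper prefix of any other stored word.
Those words: "0102083", "07", "0863", "0891265", "261108179", "261111", "8247525", "824753", "8247578896", "82475854", "824759"
Leaf count: 11

11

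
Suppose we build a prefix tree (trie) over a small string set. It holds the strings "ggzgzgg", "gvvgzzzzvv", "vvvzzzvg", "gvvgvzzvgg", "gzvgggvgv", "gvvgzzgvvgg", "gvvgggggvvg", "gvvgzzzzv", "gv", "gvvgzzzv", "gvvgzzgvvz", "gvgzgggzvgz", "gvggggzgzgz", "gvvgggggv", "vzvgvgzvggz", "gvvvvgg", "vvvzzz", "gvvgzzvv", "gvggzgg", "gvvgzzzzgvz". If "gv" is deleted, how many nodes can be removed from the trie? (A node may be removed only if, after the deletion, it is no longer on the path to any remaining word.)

A node on "gv"'s path can go only if nothing else ends at it or branches off below it.
Every node on "gv" is still needed (e.g. by "gvvgzzzzvv"), so nothing is freed.
Nodes removed: 0

0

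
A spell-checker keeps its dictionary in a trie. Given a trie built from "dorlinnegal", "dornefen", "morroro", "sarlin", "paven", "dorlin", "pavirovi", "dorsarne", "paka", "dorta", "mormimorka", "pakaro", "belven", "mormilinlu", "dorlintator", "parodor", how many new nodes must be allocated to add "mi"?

The longest prefix of "mi" already in the trie is "m" (length 1).
Each of the 1 remaining characters creates one node.

1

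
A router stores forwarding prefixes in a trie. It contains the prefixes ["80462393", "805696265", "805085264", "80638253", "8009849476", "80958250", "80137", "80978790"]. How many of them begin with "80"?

8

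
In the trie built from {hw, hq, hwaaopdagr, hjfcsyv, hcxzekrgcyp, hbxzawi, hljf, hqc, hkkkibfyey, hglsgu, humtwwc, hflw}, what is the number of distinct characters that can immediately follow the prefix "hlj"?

The children of the "hlj" node are the distinct next characters among strings starting with "hlj".
Distinct next characters after "hlj": f.
That node has 1 child edge.

1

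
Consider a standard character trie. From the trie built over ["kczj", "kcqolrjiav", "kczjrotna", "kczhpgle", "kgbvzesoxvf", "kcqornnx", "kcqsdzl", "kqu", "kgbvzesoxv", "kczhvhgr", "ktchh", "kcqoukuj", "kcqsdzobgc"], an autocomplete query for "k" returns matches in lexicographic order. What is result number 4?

kcqsdzl

Filter for "k…" and sort: "kcqolrjiav", "kcqornnx", "kcqoukuj", "kcqsdzl", "kcqsdzobgc", "kczhpgle", "kczhvhgr", "kczj", "kczjrotna", "kgbvzesoxv", "kgbvzesoxvf", "kqu", "ktchh"
The 4th is kcqsdzl.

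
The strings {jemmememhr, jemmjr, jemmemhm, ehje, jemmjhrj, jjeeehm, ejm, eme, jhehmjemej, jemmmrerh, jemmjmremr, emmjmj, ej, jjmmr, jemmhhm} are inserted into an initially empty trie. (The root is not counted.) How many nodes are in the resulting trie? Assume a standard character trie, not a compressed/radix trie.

60

Insert word by word; a character creates a node only if that edge doesn't already exist:
  "jemmememhr" → 10 new (j, e, m, m, e, m, e, m, h, r)
  "jemmjr" → prefix "jemm" already present; 2 new (j, r)
  "jemmemhm" → prefix "jemmem" already present; 2 new (h, m)
  "ehje" → 4 new (e, h, j, e)
  "jemmjhrj" → prefix "jemmj" already present; 3 new (h, r, j)
  "jjeeehm" → prefix "j" already present; 6 new (j, e, e, e, h, m)
  "ejm" → prefix "e" already present; 2 new (j, m)
  "eme" → prefix "e" already present; 2 new (m, e)
  "jhehmjemej" → prefix "j" already present; 9 new (h, e, h, m, j, e, m, e, j)
  "jemmmrerh" → prefix "jemm" already present; 5 new (m, r, e, r, h)
  "jemmjmremr" → prefix "jemmj" already present; 5 new (m, r, e, m, r)
  "emmjmj" → prefix "em" already present; 4 new (m, j, m, j)
  "ej" → prefix "ej" already present; 0 new (none)
  "jjmmr" → prefix "jj" already present; 3 new (m, m, r)
  "jemmhhm" → prefix "jemm" already present; 3 new (h, h, m)
Total nodes = 10 + 2 + 2 + 4 + 3 + 6 + 2 + 2 + 9 + 5 + 5 + 4 + 0 + 3 + 3 = 60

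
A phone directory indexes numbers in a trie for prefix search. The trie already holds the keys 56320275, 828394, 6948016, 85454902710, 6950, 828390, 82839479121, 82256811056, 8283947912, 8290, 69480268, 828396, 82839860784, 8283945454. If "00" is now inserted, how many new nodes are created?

"00" shares no prefix with any stored word, so all 2 characters open new nodes.
2 − 0 = 2 new nodes.

2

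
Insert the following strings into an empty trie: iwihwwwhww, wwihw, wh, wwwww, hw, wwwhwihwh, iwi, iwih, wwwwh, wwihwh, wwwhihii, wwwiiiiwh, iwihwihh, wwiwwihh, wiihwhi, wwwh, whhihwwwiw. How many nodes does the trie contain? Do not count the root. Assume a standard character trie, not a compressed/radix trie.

For each word, the new-node count is its length minus the longest prefix already in the trie:
  "iwihwwwhww" → 10 new (i, w, i, h, w, w, w, h, w, w)
  "wwihw" → 5 new (w, w, i, h, w)
  "wh" → prefix "w" already present; 1 new (h)
  "wwwww" → prefix "ww" already present; 3 new (w, w, w)
  "hw" → 2 new (h, w)
  "wwwhwihwh" → prefix "www" already present; 6 new (h, w, i, h, w, h)
  "iwi" → prefix "iwi" already present; 0 new (none)
  "iwih" → prefix "iwih" already present; 0 new (none)
  "wwwwh" → prefix "wwww" already present; 1 new (h)
  "wwihwh" → prefix "wwihw" already present; 1 new (h)
  "wwwhihii" → prefix "wwwh" already present; 4 new (i, h, i, i)
  "wwwiiiiwh" → prefix "www" already present; 6 new (i, i, i, i, w, h)
  "iwihwihh" → prefix "iwihw" already present; 3 new (i, h, h)
  "wwiwwihh" → prefix "wwi" already present; 5 new (w, w, i, h, h)
  "wiihwhi" → prefix "w" already present; 6 new (i, i, h, w, h, i)
  "wwwh" → prefix "wwwh" already present; 0 new (none)
  "whhihwwwiw" → prefix "wh" already present; 8 new (h, i, h, w, w, w, i, w)
Total nodes = 10 + 5 + 1 + 3 + 2 + 6 + 0 + 0 + 1 + 1 + 4 + 6 + 3 + 5 + 6 + 0 + 8 = 61

61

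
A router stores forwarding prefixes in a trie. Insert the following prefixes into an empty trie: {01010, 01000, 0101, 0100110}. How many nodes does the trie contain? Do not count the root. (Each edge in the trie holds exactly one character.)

10

For each word, the new-node count is its length minus the longest prefix already in the trie:
  "01010" → 5 new (0, 1, 0, 1, 0)
  "01000" → prefix "010" already present; 2 new (0, 0)
  "0101" → prefix "0101" already present; 0 new (none)
  "0100110" → prefix "0100" already present; 3 new (1, 1, 0)
Total nodes = 5 + 2 + 0 + 3 = 10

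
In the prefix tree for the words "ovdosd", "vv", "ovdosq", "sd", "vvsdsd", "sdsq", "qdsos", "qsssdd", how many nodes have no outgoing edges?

6

A leaf is a node with no children — equivalently, the end of a word that is not a proper prefix of any other stored word.
Those words: "ovdosd", "ovdosq", "qdsos", "qsssdd", "sdsq", "vvsdsd"
Leaf count: 6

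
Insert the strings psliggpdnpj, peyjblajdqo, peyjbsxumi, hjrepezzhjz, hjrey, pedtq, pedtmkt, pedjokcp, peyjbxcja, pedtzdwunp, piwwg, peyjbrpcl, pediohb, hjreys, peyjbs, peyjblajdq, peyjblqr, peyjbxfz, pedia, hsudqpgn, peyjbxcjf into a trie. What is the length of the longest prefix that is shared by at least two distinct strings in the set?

10

Look for the deepest trie node that still has at least two words in its subtree.
e.g. "peyjblajdq" and "peyjblajdqo" share the prefix "peyjblajdq" of length 10; no pair shares a longer one.
Longest shared-prefix length: 10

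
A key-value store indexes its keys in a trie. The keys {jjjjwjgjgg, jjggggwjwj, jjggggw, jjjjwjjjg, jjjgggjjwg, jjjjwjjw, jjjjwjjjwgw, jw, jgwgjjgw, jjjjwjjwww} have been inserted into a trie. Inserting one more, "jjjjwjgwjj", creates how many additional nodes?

Walking "jjjjwjgwjj" from the root, the first 7 characters ("jjjjwjg") follow existing edges; "w" is the first miss.
So 10 − 7 = 3 new nodes.

3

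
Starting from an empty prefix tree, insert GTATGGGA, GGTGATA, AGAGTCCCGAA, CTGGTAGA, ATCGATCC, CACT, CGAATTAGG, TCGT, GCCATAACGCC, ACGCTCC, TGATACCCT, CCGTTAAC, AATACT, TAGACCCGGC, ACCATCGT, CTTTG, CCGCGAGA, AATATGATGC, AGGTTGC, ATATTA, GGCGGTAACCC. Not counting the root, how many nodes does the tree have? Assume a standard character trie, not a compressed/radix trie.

Count nodes per top-level branch (shared prefixes stored once):
  'A'-branch (AATACT, AATATGATGC, ACCATCGT, ACGCTCC, AGAGTCCCGAA, AGGTTGC, ATATTA, ATCGATCC): 50 nodes
  'C'-branch (CACT, CCGCGAGA, CCGTTAAC, CGAATTAGG, CTGGTAGA, CTTTG): 34 nodes
  'G'-branch (GCCATAACGCC, GGCGGTAACCC, GGTGATA, GTATGGGA): 33 nodes
  'T'-branch (TAGACCCGGC, TCGT, TGATACCCT): 21 nodes
Sum: 138

138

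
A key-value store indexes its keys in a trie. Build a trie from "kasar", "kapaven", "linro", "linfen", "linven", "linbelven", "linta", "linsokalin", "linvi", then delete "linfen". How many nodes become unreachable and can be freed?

3

A node on "linfen"'s path can go only if nothing else ends at it or branches off below it.
The suffix "fen" (3 nodes) is used only by "linfen"; the node for "lin" still has the child "r", so pruning stops there.
Nodes removed: 3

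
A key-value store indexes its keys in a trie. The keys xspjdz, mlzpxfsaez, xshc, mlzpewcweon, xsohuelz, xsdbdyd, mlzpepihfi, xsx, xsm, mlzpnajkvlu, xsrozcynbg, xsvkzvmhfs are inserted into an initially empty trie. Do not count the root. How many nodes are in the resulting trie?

For each word, the new-node count is its length minus the longest prefix already in the trie:
  "xspjdz" → 6 new (x, s, p, j, d, z)
  "mlzpxfsaez" → 10 new (m, l, z, p, x, f, s, a, e, z)
  "xshc" → prefix "xs" already present; 2 new (h, c)
  "mlzpewcweon" → prefix "mlzp" already present; 7 new (e, w, c, w, e, o, n)
  "xsohuelz" → prefix "xs" already present; 6 new (o, h, u, e, l, z)
  "xsdbdyd" → prefix "xs" already present; 5 new (d, b, d, y, d)
  "mlzpepihfi" → prefix "mlzpe" already present; 5 new (p, i, h, f, i)
  "xsx" → prefix "xs" already present; 1 new (x)
  "xsm" → prefix "xs" already present; 1 new (m)
  "mlzpnajkvlu" → prefix "mlzp" already present; 7 new (n, a, j, k, v, l, u)
  "xsrozcynbg" → prefix "xs" already present; 8 new (r, o, z, c, y, n, b, g)
  "xsvkzvmhfs" → prefix "xs" already present; 8 new (v, k, z, v, m, h, f, s)
Total nodes = 6 + 10 + 2 + 7 + 6 + 5 + 5 + 1 + 1 + 7 + 8 + 8 = 66

66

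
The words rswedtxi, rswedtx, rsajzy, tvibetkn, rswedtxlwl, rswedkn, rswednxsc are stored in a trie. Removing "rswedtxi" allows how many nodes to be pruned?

Walk "rswedtxi" from the leaf back toward the root, removing each node that no remaining word uses.
The suffix "i" (1 node) is used only by "rswedtxi"; the node for "rswedtx" still has the child "l", so pruning stops there.
Nodes removed: 1

1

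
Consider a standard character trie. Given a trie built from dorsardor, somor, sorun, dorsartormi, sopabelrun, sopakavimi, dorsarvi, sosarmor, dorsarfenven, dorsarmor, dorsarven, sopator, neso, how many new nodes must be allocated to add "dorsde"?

Walking "dorsde" from the root, the first 4 characters ("dors") follow existing edges; "d" is the first miss.
New nodes needed: |"dorsde"| − 4 = 6 − 4 = 2.

2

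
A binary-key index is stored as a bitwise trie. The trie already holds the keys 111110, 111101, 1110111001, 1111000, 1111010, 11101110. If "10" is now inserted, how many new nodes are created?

The longest prefix of "10" already in the trie is "1" (length 1).
Each of the 1 remaining characters creates one node.

1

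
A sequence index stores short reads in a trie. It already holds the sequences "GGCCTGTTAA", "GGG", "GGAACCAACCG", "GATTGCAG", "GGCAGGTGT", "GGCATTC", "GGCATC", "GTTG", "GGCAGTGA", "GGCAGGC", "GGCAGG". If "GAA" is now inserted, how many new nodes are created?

"GA" is already a path in the trie; the remaining "A" must be added.
New nodes needed: |"GAA"| − 2 = 3 − 2 = 1.

1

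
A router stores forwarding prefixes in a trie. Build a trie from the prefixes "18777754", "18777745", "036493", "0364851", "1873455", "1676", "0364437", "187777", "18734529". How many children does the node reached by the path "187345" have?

Walk "187345" from the root, arriving at one node.
Characters that immediately follow "187345" among the stored strings: {2, 5}.
That node has 2 child edges.

2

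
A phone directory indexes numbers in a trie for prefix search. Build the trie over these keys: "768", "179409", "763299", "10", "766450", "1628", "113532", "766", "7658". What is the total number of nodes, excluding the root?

28

Insert word by word; a character creates a node only if that edge doesn't already exist:
  "768" → 3 new (7, 6, 8)
  "179409" → 6 new (1, 7, 9, 4, 0, 9)
  "763299" → prefix "76" already present; 4 new (3, 2, 9, 9)
  "10" → prefix "1" already present; 1 new (0)
  "766450" → prefix "76" already present; 4 new (6, 4, 5, 0)
  "1628" → prefix "1" already present; 3 new (6, 2, 8)
  "113532" → prefix "1" already present; 5 new (1, 3, 5, 3, 2)
  "766" → prefix "766" already present; 0 new (none)
  "7658" → prefix "76" already present; 2 new (5, 8)
Total nodes = 3 + 6 + 4 + 1 + 4 + 3 + 5 + 0 + 2 = 28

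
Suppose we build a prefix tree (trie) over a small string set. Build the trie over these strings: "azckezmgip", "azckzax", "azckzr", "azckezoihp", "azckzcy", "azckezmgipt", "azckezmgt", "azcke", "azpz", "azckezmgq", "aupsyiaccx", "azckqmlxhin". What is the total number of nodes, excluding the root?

41

Count nodes per top-level branch (shared prefixes stored once):
  'a'-branch (aupsyiaccx, azcke, azckezmgip, azckezmgipt, azckezmgq, azckezmgt, azckezoihp, azckqmlxhin, azckzax, azckzcy, azckzr, azpz): 41 nodes
Sum: 41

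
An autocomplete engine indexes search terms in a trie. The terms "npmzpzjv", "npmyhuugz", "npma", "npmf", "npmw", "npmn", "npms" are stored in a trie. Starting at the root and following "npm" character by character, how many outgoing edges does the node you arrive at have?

The children of the "npm" node are the distinct next characters among strings starting with "npm".
Distinct next characters after "npm": a, f, n, s, w, y, z.
That node has 7 child edges.

7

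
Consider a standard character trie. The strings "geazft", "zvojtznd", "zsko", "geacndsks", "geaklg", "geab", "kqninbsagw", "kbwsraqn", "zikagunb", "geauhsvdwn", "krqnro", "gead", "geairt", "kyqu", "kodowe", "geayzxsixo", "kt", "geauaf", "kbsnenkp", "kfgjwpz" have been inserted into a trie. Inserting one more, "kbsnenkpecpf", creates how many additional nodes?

"kbsnenkp" is already a path in the trie; the remaining "ecpf" must be added.
Each of the 4 remaining characters creates one node.

4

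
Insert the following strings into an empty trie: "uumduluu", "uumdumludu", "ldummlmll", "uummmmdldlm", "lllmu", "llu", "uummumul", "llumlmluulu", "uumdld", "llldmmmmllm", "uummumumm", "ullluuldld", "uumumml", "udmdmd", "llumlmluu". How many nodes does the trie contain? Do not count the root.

77

Insert word by word; a character creates a node only if that edge doesn't already exist:
  "uumduluu" → 8 new (u, u, m, d, u, l, u, u)
  "uumdumludu" → prefix "uumdu" already present; 5 new (m, l, u, d, u)
  "ldummlmll" → 9 new (l, d, u, m, m, l, m, l, l)
  "uummmmdldlm" → prefix "uum" already present; 8 new (m, m, m, d, l, d, l, m)
  "lllmu" → prefix "l" already present; 4 new (l, l, m, u)
  "llu" → prefix "ll" already present; 1 new (u)
  "uummumul" → prefix "uumm" already present; 4 new (u, m, u, l)
  "llumlmluulu" → prefix "llu" already present; 8 new (m, l, m, l, u, u, l, u)
  "uumdld" → prefix "uumd" already present; 2 new (l, d)
  "llldmmmmllm" → prefix "lll" already present; 8 new (d, m, m, m, m, l, l, m)
  "uummumumm" → prefix "uummumu" already present; 2 new (m, m)
  "ullluuldld" → prefix "u" already present; 9 new (l, l, l, u, u, l, d, l, d)
  "uumumml" → prefix "uum" already present; 4 new (u, m, m, l)
  "udmdmd" → prefix "u" already present; 5 new (d, m, d, m, d)
  "llumlmluu" → prefix "llumlmluu" already present; 0 new (none)
Total nodes = 8 + 5 + 9 + 8 + 4 + 1 + 4 + 8 + 2 + 8 + 2 + 9 + 4 + 5 + 0 = 77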